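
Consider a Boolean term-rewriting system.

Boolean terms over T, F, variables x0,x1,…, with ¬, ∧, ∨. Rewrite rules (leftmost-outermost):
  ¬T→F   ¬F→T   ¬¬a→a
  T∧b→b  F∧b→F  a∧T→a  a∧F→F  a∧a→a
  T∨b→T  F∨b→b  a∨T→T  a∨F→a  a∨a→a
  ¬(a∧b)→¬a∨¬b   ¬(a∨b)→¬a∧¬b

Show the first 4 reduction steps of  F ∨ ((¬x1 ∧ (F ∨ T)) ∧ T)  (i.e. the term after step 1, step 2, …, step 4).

  start: F ∨ ((¬x1 ∧ (F ∨ T)) ∧ T)
  step 1: (¬x1 ∧ (F ∨ T)) ∧ T
  step 2: ¬x1 ∧ (F ∨ T)
  step 3: ¬x1 ∧ T
  step 4: ¬x1

Answer: after 4 steps: ¬x1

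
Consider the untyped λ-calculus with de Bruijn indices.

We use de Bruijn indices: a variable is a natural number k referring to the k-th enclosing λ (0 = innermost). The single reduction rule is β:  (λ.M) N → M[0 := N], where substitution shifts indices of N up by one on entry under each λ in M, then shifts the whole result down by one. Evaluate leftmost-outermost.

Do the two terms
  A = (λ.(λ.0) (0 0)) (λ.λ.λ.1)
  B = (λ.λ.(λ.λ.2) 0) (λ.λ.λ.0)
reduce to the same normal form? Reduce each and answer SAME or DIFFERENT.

Answer: SAME — A ⇓ λ.λ.1, B ⇓ λ.λ.1

Derivation:
Term A:
  start: (λ.(λ.0) (0 0)) (λ.λ.λ.1)
  [1] (λ.0) ((λ.λ.λ.1) (λ.λ.λ.1))
  [2] (λ.λ.λ.1) (λ.λ.λ.1)
  [3] λ.λ.1

Term B:
  start: (λ.λ.(λ.λ.2) 0) (λ.λ.λ.0)
  [1] λ.(λ.λ.2) 0
  [2] λ.λ.1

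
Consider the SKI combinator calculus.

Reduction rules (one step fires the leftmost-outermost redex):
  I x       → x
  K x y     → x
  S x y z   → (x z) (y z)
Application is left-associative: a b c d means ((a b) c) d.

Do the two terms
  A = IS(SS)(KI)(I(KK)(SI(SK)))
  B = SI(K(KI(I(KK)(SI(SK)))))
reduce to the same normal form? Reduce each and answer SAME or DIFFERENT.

Term A:
  start: IS(SS)(KI)(I(KK)(SI(SK)))
  [1] S(SS)(KI)(I(KK)(SI(SK)))
  [2] SS(I(KK)(SI(SK)))(KI(I(KK)(SI(SK))))
  [3] S(KI(I(KK)(SI(SK))))(I(KK)(SI(SK))(KI(I(KK)(SI(SK)))))
  [4] SI(I(KK)(SI(SK))(KI(I(KK)(SI(SK)))))
  [5] SI(KK(SI(SK))(KI(I(KK)(SI(SK)))))
  [6] SI(K(KI(I(KK)(SI(SK)))))
  [7] SI(KI)

Term B:
  start: SI(K(KI(I(KK)(SI(SK)))))
  [1] SI(KI)

Answer: SAME — A ⇓ SI(KI), B ⇓ SI(KI)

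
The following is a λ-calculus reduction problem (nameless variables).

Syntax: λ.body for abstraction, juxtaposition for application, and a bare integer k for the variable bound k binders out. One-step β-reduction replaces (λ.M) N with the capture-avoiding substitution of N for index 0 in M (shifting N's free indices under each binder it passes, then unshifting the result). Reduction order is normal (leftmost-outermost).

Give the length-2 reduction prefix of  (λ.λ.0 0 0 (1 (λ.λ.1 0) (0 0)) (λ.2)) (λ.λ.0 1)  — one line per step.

Answer: after 2 steps: λ.0 0 0 ((λ.0 (λ.λ.1 0)) (0 0)) (λ.λ.λ.0 1)

Derivation:
  start: (λ.λ.0 0 0 (1 (λ.λ.1 0) (0 0)) (λ.2)) (λ.λ.0 1)
  step 1: λ.0 0 0 ((λ.λ.0 1) (λ.λ.1 0) (0 0)) (λ.λ.λ.0 1)
  step 2: λ.0 0 0 ((λ.0 (λ.λ.1 0)) (0 0)) (λ.λ.λ.0 1)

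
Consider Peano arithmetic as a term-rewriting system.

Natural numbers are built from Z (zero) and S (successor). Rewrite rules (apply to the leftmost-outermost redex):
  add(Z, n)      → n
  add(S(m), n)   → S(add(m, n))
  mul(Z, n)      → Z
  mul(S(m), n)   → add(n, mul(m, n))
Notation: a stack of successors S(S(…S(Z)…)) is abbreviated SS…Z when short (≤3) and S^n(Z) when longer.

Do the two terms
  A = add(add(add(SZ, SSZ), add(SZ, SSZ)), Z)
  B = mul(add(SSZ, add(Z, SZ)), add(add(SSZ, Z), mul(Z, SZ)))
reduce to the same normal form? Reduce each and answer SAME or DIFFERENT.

Answer: SAME — A ⇓ S^6(Z), B ⇓ S^6(Z)

Working:
Term A:
  start: add(add(add(SZ, SSZ), add(SZ, SSZ)), Z)
  step 1: add(add(S(add(Z, SSZ)), add(SZ, SSZ)), Z)
  step 2: add(S(add(add(Z, SSZ), add(SZ, SSZ))), Z)
  step 3: S(add(add(add(Z, SSZ), add(SZ, SSZ)), Z))
  step 4: S(add(add(SSZ, add(SZ, SSZ)), Z))
  step 5: S(add(S(add(SZ, add(SZ, SSZ))), Z))
  step 6: S(S(add(add(SZ, add(SZ, SSZ)), Z)))
  step 7: S(S(add(S(add(Z, add(SZ, SSZ))), Z)))
  step 8: S(S(S(add(add(Z, add(SZ, SSZ)), Z))))
  step 9: S(S(S(add(add(SZ, SSZ), Z))))
  step 10: S(S(S(add(S(add(Z, SSZ)), Z))))
  step 11: S(S(S(S(add(add(Z, SSZ), Z)))))
  step 12: S(S(S(S(add(SSZ, Z)))))
  step 13: S(S(S(S(S(add(SZ, Z))))))
  step 14: S(S(S(S(S(S(add(Z, Z)))))))
  step 15: S^6(Z)

Term B:
  start: mul(add(SSZ, add(Z, SZ)), add(add(SSZ, Z), mul(Z, SZ)))
  step 1: mul(S(add(SZ, add(Z, SZ))), add(add(SSZ, Z), mul(Z, SZ)))
  step 2: add(add(add(SSZ, Z), mul(Z, SZ)), mul(add(SZ, add(Z, SZ)), add(add(SSZ, Z), mul(Z, SZ))))
  step 3: add(add(S(add(SZ, Z)), mul(Z, SZ)), mul(add(SZ, add(Z, SZ)), add(add(SSZ, Z), mul(Z, SZ))))
  step 4: add(S(add(add(SZ, Z), mul(Z, SZ))), mul(add(SZ, add(Z, SZ)), add(add(SSZ, Z), mul(Z, SZ))))
  step 5: S(add(add(add(SZ, Z), mul(Z, SZ)), mul(add(SZ, add(Z, SZ)), add(add(SSZ, Z), mul(Z, SZ)))))
  step 6: S(add(add(S(add(Z, Z)), mul(Z, SZ)), mul(add(SZ, add(Z, SZ)), add(add(SSZ, Z), mul(Z, SZ)))))
  step 7: S(add(S(add(add(Z, Z), mul(Z, SZ))), mul(add(SZ, add(Z, SZ)), add(add(SSZ, Z), mul(Z, SZ)))))
  step 8: S(S(add(add(add(Z, Z), mul(Z, SZ)), mul(add(SZ, add(Z, SZ)), add(add(SSZ, Z), mul(Z, SZ))))))
  step 9: S(S(add(add(Z, mul(Z, SZ)), mul(add(SZ, add(Z, SZ)), add(add(SSZ, Z), mul(Z, SZ))))))
  step 10: S(S(add(mul(Z, SZ), mul(add(SZ, add(Z, SZ)), add(add(SSZ, Z), mul(Z, SZ))))))
  step 11: S(S(add(Z, mul(add(SZ, add(Z, SZ)), add(add(SSZ, Z), mul(Z, SZ))))))
  step 12: S(S(mul(add(SZ, add(Z, SZ)), add(add(SSZ, Z), mul(Z, SZ)))))
  step 13: S(S(mul(S(add(Z, add(Z, SZ))), add(add(SSZ, Z), mul(Z, SZ)))))
  step 14: S(S(add(add(add(SSZ, Z), mul(Z, SZ)), mul(add(Z, add(Z, SZ)), add(add(SSZ, Z), mul(Z, SZ))))))
  step 15: S(S(add(add(S(add(SZ, Z)), mul(Z, SZ)), mul(add(Z, add(Z, SZ)), add(add(SSZ, Z), mul(Z, SZ))))))
  step 16: S(S(add(S(add(add(SZ, Z), mul(Z, SZ))), mul(add(Z, add(Z, SZ)), add(add(SSZ, Z), mul(Z, SZ))))))
  step 17: S(S(S(add(add(add(SZ, Z), mul(Z, SZ)), mul(add(Z, add(Z, SZ)), add(add(SSZ, Z), mul(Z, SZ)))))))
  step 18: S(S(S(add(add(S(add(Z, Z)), mul(Z, SZ)), mul(add(Z, add(Z, SZ)), add(add(SSZ, Z), mul(Z, SZ)))))))
  step 19: S(S(S(add(S(add(add(Z, Z), mul(Z, SZ))), mul(add(Z, add(Z, SZ)), add(add(SSZ, Z), mul(Z, SZ)))))))
  step 20: S(S(S(S(add(add(add(Z, Z), mul(Z, SZ)), mul(add(Z, add(Z, SZ)), add(add(SSZ, Z), mul(Z, SZ))))))))
  step 21: S(S(S(S(add(add(Z, mul(Z, SZ)), mul(add(Z, add(Z, SZ)), add(add(SSZ, Z), mul(Z, SZ))))))))
  step 22: S(S(S(S(add(mul(Z, SZ), mul(add(Z, add(Z, SZ)), add(add(SSZ, Z), mul(Z, SZ))))))))
  step 23: S(S(S(S(add(Z, mul(add(Z, add(Z, SZ)), add(add(SSZ, Z), mul(Z, SZ))))))))
  step 24: S(S(S(S(mul(add(Z, add(Z, SZ)), add(add(SSZ, Z), mul(Z, SZ)))))))
  step 25: S(S(S(S(mul(add(Z, SZ), add(add(SSZ, Z), mul(Z, SZ)))))))
  step 26: S(S(S(S(mul(SZ, add(add(SSZ, Z), mul(Z, SZ)))))))
  step 27: S(S(S(S(add(add(add(SSZ, Z), mul(Z, SZ)), mul(Z, add(add(SSZ, Z), mul(Z, SZ))))))))
  step 28: S(S(S(S(add(add(S(add(SZ, Z)), mul(Z, SZ)), mul(Z, add(add(SSZ, Z), mul(Z, SZ))))))))
  step 29: S(S(S(S(add(S(add(add(SZ, Z), mul(Z, SZ))), mul(Z, add(add(SSZ, Z), mul(Z, SZ))))))))
  step 30: S(S(S(S(S(add(add(add(SZ, Z), mul(Z, SZ)), mul(Z, add(add(SSZ, Z), mul(Z, SZ)))))))))
  step 31: S(S(S(S(S(add(add(S(add(Z, Z)), mul(Z, SZ)), mul(Z, add(add(SSZ, Z), mul(Z, SZ)))))))))
  step 32: S(S(S(S(S(add(S(add(add(Z, Z), mul(Z, SZ))), mul(Z, add(add(SSZ, Z), mul(Z, SZ)))))))))
  step 33: S(S(S(S(S(S(add(add(add(Z, Z), mul(Z, SZ)), mul(Z, add(add(SSZ, Z), mul(Z, SZ))))))))))
  step 34: S(S(S(S(S(S(add(add(Z, mul(Z, SZ)), mul(Z, add(add(SSZ, Z), mul(Z, SZ))))))))))
  step 35: S(S(S(S(S(S(add(mul(Z, SZ), mul(Z, add(add(SSZ, Z), mul(Z, SZ))))))))))
  step 36: S(S(S(S(S(S(add(Z, mul(Z, add(add(SSZ, Z), mul(Z, SZ))))))))))
  step 37: S(S(S(S(S(S(mul(Z, add(add(SSZ, Z), mul(Z, SZ)))))))))
  step 38: S^6(Z)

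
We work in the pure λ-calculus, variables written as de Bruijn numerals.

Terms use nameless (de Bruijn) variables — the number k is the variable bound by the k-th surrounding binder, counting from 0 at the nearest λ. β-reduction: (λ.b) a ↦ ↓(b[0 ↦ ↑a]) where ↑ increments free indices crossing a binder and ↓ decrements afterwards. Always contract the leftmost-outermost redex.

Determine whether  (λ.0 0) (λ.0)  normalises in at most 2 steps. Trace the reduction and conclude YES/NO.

Answer: YES — reaches normal form λ.0 in 2 ≤ 2 steps

Reduction:
  start: (λ.0 0) (λ.0)
  step 1: (λ.0) (λ.0)
  step 2: λ.0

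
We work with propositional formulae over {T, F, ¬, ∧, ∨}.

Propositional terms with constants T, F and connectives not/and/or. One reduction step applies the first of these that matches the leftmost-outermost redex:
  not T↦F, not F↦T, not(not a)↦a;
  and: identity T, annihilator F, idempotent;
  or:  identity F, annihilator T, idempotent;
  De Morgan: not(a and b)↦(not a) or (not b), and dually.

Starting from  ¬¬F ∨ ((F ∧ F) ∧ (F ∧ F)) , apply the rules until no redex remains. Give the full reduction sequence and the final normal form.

  start: ¬¬F ∨ ((F ∧ F) ∧ (F ∧ F))
  [1] F ∨ ((F ∧ F) ∧ (F ∧ F))
  [2] (F ∧ F) ∧ (F ∧ F)
  [3] F ∧ F
  [4] F

Answer: normal form = F  (in 4 steps)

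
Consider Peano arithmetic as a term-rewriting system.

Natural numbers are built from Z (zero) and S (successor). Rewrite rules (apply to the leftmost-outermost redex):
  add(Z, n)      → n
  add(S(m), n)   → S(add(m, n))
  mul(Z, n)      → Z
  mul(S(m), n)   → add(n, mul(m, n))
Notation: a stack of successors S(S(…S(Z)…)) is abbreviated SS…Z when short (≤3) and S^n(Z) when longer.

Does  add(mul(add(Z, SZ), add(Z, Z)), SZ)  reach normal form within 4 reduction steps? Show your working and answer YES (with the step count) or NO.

  start: add(mul(add(Z, SZ), add(Z, Z)), SZ)
  step 1: add(mul(SZ, add(Z, Z)), SZ)
  step 2: add(add(add(Z, Z), mul(Z, add(Z, Z))), SZ)
  step 3: add(add(Z, mul(Z, add(Z, Z))), SZ)
  step 4: add(mul(Z, add(Z, Z)), SZ)

Answer: NO — after 4 steps the term is add(mul(Z, add(Z, Z)), SZ), not yet normal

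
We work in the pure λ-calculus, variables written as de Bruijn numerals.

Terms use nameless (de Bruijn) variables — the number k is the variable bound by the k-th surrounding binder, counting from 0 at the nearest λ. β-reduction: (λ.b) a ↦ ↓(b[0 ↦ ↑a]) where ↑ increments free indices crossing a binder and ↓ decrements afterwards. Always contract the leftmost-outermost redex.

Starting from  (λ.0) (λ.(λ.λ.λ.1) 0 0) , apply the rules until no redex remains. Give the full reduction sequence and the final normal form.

Answer: normal form = λ.λ.1  (in 3 steps)

Reduction:
  start: (λ.0) (λ.(λ.λ.λ.1) 0 0)
  [1] λ.(λ.λ.λ.1) 0 0
  [2] λ.(λ.λ.1) 0
  [3] λ.λ.1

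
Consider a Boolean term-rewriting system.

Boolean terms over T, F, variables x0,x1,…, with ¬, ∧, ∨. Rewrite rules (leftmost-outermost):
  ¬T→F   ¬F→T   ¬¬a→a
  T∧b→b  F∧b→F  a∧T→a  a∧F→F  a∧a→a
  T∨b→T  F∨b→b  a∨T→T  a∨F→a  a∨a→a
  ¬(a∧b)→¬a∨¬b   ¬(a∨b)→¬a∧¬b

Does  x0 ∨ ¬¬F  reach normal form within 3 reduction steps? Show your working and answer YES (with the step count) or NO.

  start: x0 ∨ ¬¬F
  [1] x0 ∨ F
  [2] x0

Answer: YES — reaches normal form x0 in 2 ≤ 3 steps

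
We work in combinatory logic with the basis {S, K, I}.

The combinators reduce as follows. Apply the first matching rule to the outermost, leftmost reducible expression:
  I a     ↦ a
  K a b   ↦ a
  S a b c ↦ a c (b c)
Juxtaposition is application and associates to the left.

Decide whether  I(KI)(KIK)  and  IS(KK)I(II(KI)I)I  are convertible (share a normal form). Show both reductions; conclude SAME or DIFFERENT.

Answer: SAME — A ⇓ I, B ⇓ I

Reduction:
Term A:
  start: I(KI)(KIK)
  step 1: KI(KIK)
  step 2: I

Term B:
  start: IS(KK)I(II(KI)I)I
  step 1: S(KK)I(II(KI)I)I
  step 2: KK(II(KI)I)(I(II(KI)I))I
  step 3: K(I(II(KI)I))I
  step 4: I(II(KI)I)
  step 5: II(KI)I
  step 6: I(KI)I
  step 7: KII
  step 8: I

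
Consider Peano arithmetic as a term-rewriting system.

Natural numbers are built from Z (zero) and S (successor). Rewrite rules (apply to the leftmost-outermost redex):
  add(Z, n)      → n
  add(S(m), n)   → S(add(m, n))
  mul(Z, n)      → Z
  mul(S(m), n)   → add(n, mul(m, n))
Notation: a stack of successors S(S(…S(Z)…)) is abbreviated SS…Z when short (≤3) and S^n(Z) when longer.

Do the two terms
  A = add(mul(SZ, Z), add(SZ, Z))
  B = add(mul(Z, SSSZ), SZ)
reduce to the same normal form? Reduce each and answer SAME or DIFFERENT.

Term A:
  start: add(mul(SZ, Z), add(SZ, Z))
  [1] add(add(Z, mul(Z, Z)), add(SZ, Z))
  [2] add(mul(Z, Z), add(SZ, Z))
  [3] add(Z, add(SZ, Z))
  [4] add(SZ, Z)
  [5] S(add(Z, Z))
  [6] SZ

Term B:
  start: add(mul(Z, SSSZ), SZ)
  [1] add(Z, SZ)
  [2] SZ

Answer: SAME — A ⇓ SZ, B ⇓ SZ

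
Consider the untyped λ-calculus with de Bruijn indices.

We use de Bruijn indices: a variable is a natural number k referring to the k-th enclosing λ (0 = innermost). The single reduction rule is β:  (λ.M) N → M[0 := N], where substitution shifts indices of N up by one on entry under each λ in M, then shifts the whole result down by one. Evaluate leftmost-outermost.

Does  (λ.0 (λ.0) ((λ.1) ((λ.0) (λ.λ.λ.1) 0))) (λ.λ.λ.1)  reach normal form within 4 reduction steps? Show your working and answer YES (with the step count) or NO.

Answer: YES — reaches normal form λ.λ.λ.λ.1 in 4 ≤ 4 steps

Working:
  start: (λ.0 (λ.0) ((λ.1) ((λ.0) (λ.λ.λ.1) 0))) (λ.λ.λ.1)
  →1  (λ.λ.λ.1) (λ.0) ((λ.λ.λ.λ.1) ((λ.0) (λ.λ.λ.1) (λ.λ.λ.1)))
  →2  (λ.λ.1) ((λ.λ.λ.λ.1) ((λ.0) (λ.λ.λ.1) (λ.λ.λ.1)))
  →3  λ.(λ.λ.λ.λ.1) ((λ.0) (λ.λ.λ.1) (λ.λ.λ.1))
  →4  λ.λ.λ.λ.1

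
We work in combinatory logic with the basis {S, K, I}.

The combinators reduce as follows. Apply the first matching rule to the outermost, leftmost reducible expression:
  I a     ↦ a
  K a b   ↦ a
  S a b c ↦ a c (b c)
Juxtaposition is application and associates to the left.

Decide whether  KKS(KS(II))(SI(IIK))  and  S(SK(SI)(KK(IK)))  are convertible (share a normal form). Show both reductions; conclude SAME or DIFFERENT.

Answer: DIFFERENT — A ⇓ S, B ⇓ SK

Derivation:
Term A:
  start: KKS(KS(II))(SI(IIK))
  [1] K(KS(II))(SI(IIK))
  [2] KS(II)
  [3] S

Term B:
  start: S(SK(SI)(KK(IK)))
  [1] S(K(KK(IK))(SI(KK(IK))))
  [2] S(KK(IK))
  [3] SK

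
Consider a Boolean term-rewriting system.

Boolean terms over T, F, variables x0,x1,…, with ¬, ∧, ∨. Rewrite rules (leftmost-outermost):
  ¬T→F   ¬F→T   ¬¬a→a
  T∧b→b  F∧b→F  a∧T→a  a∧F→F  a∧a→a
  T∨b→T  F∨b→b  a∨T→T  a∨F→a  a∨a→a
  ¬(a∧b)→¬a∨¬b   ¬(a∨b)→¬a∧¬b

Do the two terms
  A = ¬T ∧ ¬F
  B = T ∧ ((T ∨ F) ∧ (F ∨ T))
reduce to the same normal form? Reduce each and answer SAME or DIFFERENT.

Answer: DIFFERENT — A ⇓ F, B ⇓ T

Reduction:
Term A:
  start: ¬T ∧ ¬F
  →1  F ∧ ¬F
  →2  F

Term B:
  start: T ∧ ((T ∨ F) ∧ (F ∨ T))
  →1  (T ∨ F) ∧ (F ∨ T)
  →2  T ∧ (F ∨ T)
  →3  F ∨ T
  →4  T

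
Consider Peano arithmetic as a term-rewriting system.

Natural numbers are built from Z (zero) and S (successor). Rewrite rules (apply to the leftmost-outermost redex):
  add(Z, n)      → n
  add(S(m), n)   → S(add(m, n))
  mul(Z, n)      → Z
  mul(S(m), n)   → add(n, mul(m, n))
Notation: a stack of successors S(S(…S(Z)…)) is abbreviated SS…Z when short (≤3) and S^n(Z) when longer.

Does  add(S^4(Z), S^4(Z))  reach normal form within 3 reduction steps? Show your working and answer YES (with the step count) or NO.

Answer: NO — after 3 steps the term is S(S(S(add(SZ, S^4(Z))))), not yet normal

Derivation:
  start: add(S^4(Z), S^4(Z))
  [1] S(add(SSSZ, S^4(Z)))
  [2] S(S(add(SSZ, S^4(Z))))
  [3] S(S(S(add(SZ, S^4(Z)))))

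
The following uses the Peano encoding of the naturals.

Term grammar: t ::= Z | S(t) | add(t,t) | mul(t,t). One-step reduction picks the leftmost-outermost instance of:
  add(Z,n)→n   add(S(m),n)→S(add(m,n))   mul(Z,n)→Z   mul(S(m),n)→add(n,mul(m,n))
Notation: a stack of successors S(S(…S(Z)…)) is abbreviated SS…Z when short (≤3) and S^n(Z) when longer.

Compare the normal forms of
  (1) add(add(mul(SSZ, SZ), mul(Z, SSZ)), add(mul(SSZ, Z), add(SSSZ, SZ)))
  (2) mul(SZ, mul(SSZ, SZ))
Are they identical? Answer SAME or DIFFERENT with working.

Answer: DIFFERENT — A ⇓ S^6(Z), B ⇓ SSZ

Reduction:
Term A:
  start: add(add(mul(SSZ, SZ), mul(Z, SSZ)), add(mul(SSZ, Z), add(SSSZ, SZ)))
  [1] add(add(add(SZ, mul(SZ, SZ)), mul(Z, SSZ)), add(mul(SSZ, Z), add(SSSZ, SZ)))
  [2] add(add(S(add(Z, mul(SZ, SZ))), mul(Z, SSZ)), add(mul(SSZ, Z), add(SSSZ, SZ)))
  [3] add(S(add(add(Z, mul(SZ, SZ)), mul(Z, SSZ))), add(mul(SSZ, Z), add(SSSZ, SZ)))
  [4] S(add(add(add(Z, mul(SZ, SZ)), mul(Z, SSZ)), add(mul(SSZ, Z), add(SSSZ, SZ))))
  [5] S(add(add(mul(SZ, SZ), mul(Z, SSZ)), add(mul(SSZ, Z), add(SSSZ, SZ))))
  [6] S(add(add(add(SZ, mul(Z, SZ)), mul(Z, SSZ)), add(mul(SSZ, Z), add(SSSZ, SZ))))
  [7] S(add(add(S(add(Z, mul(Z, SZ))), mul(Z, SSZ)), add(mul(SSZ, Z), add(SSSZ, SZ))))
  [8] S(add(S(add(add(Z, mul(Z, SZ)), mul(Z, SSZ))), add(mul(SSZ, Z), add(SSSZ, SZ))))
  [9] S(S(add(add(add(Z, mul(Z, SZ)), mul(Z, SSZ)), add(mul(SSZ, Z), add(SSSZ, SZ)))))
  [10] S(S(add(add(mul(Z, SZ), mul(Z, SSZ)), add(mul(SSZ, Z), add(SSSZ, SZ)))))
  [11] S(S(add(add(Z, mul(Z, SSZ)), add(mul(SSZ, Z), add(SSSZ, SZ)))))
  [12] S(S(add(mul(Z, SSZ), add(mul(SSZ, Z), add(SSSZ, SZ)))))
  [13] S(S(add(Z, add(mul(SSZ, Z), add(SSSZ, SZ)))))
  [14] S(S(add(mul(SSZ, Z), add(SSSZ, SZ))))
  [15] S(S(add(add(Z, mul(SZ, Z)), add(SSSZ, SZ))))
  [16] S(S(add(mul(SZ, Z), add(SSSZ, SZ))))
  [17] S(S(add(add(Z, mul(Z, Z)), add(SSSZ, SZ))))
  [18] S(S(add(mul(Z, Z), add(SSSZ, SZ))))
  [19] S(S(add(Z, add(SSSZ, SZ))))
  [20] S(S(add(SSSZ, SZ)))
  [21] S(S(S(add(SSZ, SZ))))
  [22] S(S(S(S(add(SZ, SZ)))))
  [23] S(S(S(S(S(add(Z, SZ))))))
  [24] S^6(Z)

Term B:
  start: mul(SZ, mul(SSZ, SZ))
  [1] add(mul(SSZ, SZ), mul(Z, mul(SSZ, SZ)))
  [2] add(add(SZ, mul(SZ, SZ)), mul(Z, mul(SSZ, SZ)))
  [3] add(S(add(Z, mul(SZ, SZ))), mul(Z, mul(SSZ, SZ)))
  [4] S(add(add(Z, mul(SZ, SZ)), mul(Z, mul(SSZ, SZ))))
  [5] S(add(mul(SZ, SZ), mul(Z, mul(SSZ, SZ))))
  [6] S(add(add(SZ, mul(Z, SZ)), mul(Z, mul(SSZ, SZ))))
  [7] S(add(S(add(Z, mul(Z, SZ))), mul(Z, mul(SSZ, SZ))))
  [8] S(S(add(add(Z, mul(Z, SZ)), mul(Z, mul(SSZ, SZ)))))
  [9] S(S(add(mul(Z, SZ), mul(Z, mul(SSZ, SZ)))))
  [10] S(S(add(Z, mul(Z, mul(SSZ, SZ)))))
  [11] S(S(mul(Z, mul(SSZ, SZ))))
  [12] SSZ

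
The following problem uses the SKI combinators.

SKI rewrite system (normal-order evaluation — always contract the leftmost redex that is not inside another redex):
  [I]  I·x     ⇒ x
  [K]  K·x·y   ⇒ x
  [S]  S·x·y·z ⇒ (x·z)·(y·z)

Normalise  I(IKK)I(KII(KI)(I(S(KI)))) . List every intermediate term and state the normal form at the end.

Answer: normal form = KI  (in 6 steps)

Derivation:
  start: I(IKK)I(KII(KI)(I(S(KI))))
  [1] IKKI(KII(KI)(I(S(KI))))
  [2] KKI(KII(KI)(I(S(KI))))
  [3] K(KII(KI)(I(S(KI))))
  [4] K(I(KI)(I(S(KI))))
  [5] K(KI(I(S(KI))))
  [6] KI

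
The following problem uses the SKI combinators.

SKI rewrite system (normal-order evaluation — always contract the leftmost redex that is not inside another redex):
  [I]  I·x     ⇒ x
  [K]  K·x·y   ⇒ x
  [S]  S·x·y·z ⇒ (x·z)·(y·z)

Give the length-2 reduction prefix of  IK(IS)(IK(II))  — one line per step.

Answer: after 2 steps: IS

Derivation:
  start: IK(IS)(IK(II))
  →1  K(IS)(IK(II))
  →2  IS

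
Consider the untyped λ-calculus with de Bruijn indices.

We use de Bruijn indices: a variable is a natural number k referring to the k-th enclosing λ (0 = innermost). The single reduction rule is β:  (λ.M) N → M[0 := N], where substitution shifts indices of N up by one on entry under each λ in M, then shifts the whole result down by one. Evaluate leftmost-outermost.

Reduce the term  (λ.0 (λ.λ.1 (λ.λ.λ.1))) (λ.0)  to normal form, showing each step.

  start: (λ.0 (λ.λ.1 (λ.λ.λ.1))) (λ.0)
  step 1: (λ.0) (λ.λ.1 (λ.λ.λ.1))
  step 2: λ.λ.1 (λ.λ.λ.1)

Answer: normal form = λ.λ.1 (λ.λ.λ.1)  (in 2 steps)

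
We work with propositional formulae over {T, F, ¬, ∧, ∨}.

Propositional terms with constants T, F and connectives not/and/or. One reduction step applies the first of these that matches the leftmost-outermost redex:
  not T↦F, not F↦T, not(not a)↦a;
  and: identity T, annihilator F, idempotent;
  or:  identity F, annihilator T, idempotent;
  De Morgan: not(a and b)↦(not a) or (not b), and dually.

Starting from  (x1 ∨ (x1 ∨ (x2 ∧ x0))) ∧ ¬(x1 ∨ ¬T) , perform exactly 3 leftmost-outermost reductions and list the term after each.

  start: (x1 ∨ (x1 ∨ (x2 ∧ x0))) ∧ ¬(x1 ∨ ¬T)
  →1  (x1 ∨ (x1 ∨ (x2 ∧ x0))) ∧ (¬x1 ∧ ¬¬T)
  →2  (x1 ∨ (x1 ∨ (x2 ∧ x0))) ∧ (¬x1 ∧ T)
  →3  (x1 ∨ (x1 ∨ (x2 ∧ x0))) ∧ ¬x1

Answer: after 3 steps: (x1 ∨ (x1 ∨ (x2 ∧ x0))) ∧ ¬x1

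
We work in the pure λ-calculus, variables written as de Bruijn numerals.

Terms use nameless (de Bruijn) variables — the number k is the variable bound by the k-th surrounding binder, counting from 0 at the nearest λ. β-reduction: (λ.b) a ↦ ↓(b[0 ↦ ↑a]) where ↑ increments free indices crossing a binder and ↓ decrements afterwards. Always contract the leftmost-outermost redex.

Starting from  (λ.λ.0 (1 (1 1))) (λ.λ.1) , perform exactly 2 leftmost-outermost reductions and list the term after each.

Answer: after 2 steps: λ.0 (λ.(λ.λ.1) (λ.λ.1))

Working:
  start: (λ.λ.0 (1 (1 1))) (λ.λ.1)
  [1] λ.0 ((λ.λ.1) ((λ.λ.1) (λ.λ.1)))
  [2] λ.0 (λ.(λ.λ.1) (λ.λ.1))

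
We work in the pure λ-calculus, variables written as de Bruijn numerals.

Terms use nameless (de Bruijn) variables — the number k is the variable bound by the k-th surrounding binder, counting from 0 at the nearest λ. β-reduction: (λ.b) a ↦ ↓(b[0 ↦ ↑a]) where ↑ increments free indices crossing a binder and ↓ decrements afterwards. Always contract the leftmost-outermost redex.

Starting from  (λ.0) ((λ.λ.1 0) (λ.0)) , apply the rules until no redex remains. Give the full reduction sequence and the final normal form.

Answer: normal form = λ.0  (in 3 steps)

Reduction:
  start: (λ.0) ((λ.λ.1 0) (λ.0))
  [1] (λ.λ.1 0) (λ.0)
  [2] λ.(λ.0) 0
  [3] λ.0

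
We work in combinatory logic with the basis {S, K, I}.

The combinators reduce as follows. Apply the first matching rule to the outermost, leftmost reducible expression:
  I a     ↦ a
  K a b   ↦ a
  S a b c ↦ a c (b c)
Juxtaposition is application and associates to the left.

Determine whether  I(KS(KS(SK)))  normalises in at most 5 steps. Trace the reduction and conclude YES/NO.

  start: I(KS(KS(SK)))
  step 1: KS(KS(SK))
  step 2: S

Answer: YES — reaches normal form S in 2 ≤ 5 steps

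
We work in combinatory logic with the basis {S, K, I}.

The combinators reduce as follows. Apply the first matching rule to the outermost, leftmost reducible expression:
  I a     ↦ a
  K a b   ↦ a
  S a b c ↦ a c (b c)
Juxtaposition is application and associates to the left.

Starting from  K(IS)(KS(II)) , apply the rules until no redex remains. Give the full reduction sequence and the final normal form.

Answer: normal form = S  (in 2 steps)

Derivation:
  start: K(IS)(KS(II))
  step 1: IS
  step 2: S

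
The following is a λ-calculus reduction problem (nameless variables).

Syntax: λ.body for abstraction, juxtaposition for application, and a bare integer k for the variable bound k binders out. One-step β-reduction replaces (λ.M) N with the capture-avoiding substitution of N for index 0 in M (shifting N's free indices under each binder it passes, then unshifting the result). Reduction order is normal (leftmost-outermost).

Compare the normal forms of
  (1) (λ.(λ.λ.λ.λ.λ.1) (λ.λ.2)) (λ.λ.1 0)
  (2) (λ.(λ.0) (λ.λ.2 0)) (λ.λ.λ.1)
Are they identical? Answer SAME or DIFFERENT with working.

Term A:
  start: (λ.(λ.λ.λ.λ.λ.1) (λ.λ.2)) (λ.λ.1 0)
  [1] (λ.λ.λ.λ.λ.1) (λ.λ.λ.λ.1 0)
  [2] λ.λ.λ.λ.1

Term B:
  start: (λ.(λ.0) (λ.λ.2 0)) (λ.λ.λ.1)
  [1] (λ.0) (λ.λ.(λ.λ.λ.1) 0)
  [2] λ.λ.(λ.λ.λ.1) 0
  [3] λ.λ.λ.λ.1

Answer: SAME — A ⇓ λ.λ.λ.λ.1, B ⇓ λ.λ.λ.λ.1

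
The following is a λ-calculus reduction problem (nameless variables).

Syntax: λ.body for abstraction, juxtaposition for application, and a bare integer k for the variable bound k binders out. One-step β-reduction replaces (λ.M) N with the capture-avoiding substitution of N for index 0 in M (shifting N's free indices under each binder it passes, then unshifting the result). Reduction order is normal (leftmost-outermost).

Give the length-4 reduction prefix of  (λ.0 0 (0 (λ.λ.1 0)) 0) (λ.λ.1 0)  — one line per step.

  start: (λ.0 0 (0 (λ.λ.1 0)) 0) (λ.λ.1 0)
  step 1: (λ.λ.1 0) (λ.λ.1 0) ((λ.λ.1 0) (λ.λ.1 0)) (λ.λ.1 0)
  step 2: (λ.(λ.λ.1 0) 0) ((λ.λ.1 0) (λ.λ.1 0)) (λ.λ.1 0)
  step 3: (λ.λ.1 0) ((λ.λ.1 0) (λ.λ.1 0)) (λ.λ.1 0)
  step 4: (λ.(λ.λ.1 0) (λ.λ.1 0) 0) (λ.λ.1 0)

Answer: after 4 steps: (λ.(λ.λ.1 0) (λ.λ.1 0) 0) (λ.λ.1 0)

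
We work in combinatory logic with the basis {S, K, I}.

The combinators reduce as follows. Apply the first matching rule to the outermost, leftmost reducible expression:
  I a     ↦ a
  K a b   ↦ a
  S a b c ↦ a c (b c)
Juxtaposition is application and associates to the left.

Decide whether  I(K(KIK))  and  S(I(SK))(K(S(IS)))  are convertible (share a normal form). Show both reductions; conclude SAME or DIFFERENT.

Answer: DIFFERENT — A ⇓ KI, B ⇓ S(SK)(K(SS))

Reduction:
Term A:
  start: I(K(KIK))
  →1  K(KIK)
  →2  KI

Term B:
  start: S(I(SK))(K(S(IS)))
  →1  S(SK)(K(S(IS)))
  →2  S(SK)(K(SS))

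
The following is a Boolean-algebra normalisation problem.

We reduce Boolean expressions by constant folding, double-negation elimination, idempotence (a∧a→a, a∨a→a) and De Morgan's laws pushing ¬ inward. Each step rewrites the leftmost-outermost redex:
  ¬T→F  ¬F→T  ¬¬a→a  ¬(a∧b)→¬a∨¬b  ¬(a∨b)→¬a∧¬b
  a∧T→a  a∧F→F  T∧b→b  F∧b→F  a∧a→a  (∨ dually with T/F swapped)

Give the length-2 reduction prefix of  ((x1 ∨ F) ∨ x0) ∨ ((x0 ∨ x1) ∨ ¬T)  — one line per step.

  start: ((x1 ∨ F) ∨ x0) ∨ ((x0 ∨ x1) ∨ ¬T)
  [1] (x1 ∨ x0) ∨ ((x0 ∨ x1) ∨ ¬T)
  [2] (x1 ∨ x0) ∨ ((x0 ∨ x1) ∨ F)

Answer: after 2 steps: (x1 ∨ x0) ∨ ((x0 ∨ x1) ∨ F)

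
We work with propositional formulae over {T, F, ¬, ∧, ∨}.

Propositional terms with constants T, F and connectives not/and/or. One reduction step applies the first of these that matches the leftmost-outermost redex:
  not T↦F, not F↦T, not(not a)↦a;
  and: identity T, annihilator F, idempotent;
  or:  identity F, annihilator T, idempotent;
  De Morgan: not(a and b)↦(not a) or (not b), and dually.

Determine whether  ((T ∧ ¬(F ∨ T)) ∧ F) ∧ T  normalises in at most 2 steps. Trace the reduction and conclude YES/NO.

Answer: YES — reaches normal form F in 2 ≤ 2 steps

Working:
  start: ((T ∧ ¬(F ∨ T)) ∧ F) ∧ T
  step 1: (T ∧ ¬(F ∨ T)) ∧ F
  step 2: F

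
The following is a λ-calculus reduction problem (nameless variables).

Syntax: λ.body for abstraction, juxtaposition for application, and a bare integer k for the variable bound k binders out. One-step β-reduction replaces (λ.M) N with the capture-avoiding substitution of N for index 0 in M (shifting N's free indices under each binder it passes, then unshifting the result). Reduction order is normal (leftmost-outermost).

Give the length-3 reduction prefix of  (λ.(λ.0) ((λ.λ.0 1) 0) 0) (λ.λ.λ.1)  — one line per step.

  start: (λ.(λ.0) ((λ.λ.0 1) 0) 0) (λ.λ.λ.1)
  [1] (λ.0) ((λ.λ.0 1) (λ.λ.λ.1)) (λ.λ.λ.1)
  [2] (λ.λ.0 1) (λ.λ.λ.1) (λ.λ.λ.1)
  [3] (λ.0 (λ.λ.λ.1)) (λ.λ.λ.1)

Answer: after 3 steps: (λ.0 (λ.λ.λ.1)) (λ.λ.λ.1)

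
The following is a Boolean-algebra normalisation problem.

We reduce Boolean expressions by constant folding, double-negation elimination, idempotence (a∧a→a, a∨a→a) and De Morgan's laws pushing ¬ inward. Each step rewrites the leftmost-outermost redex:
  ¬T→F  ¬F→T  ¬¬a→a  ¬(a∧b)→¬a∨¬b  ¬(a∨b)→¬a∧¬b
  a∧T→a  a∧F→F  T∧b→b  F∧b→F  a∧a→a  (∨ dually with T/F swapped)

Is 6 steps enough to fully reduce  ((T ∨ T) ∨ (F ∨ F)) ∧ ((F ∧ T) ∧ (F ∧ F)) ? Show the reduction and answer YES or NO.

Answer: YES — reaches normal form F in 5 ≤ 6 steps

Working:
  start: ((T ∨ T) ∨ (F ∨ F)) ∧ ((F ∧ T) ∧ (F ∧ F))
  step 1: (T ∨ (F ∨ F)) ∧ ((F ∧ T) ∧ (F ∧ F))
  step 2: T ∧ ((F ∧ T) ∧ (F ∧ F))
  step 3: (F ∧ T) ∧ (F ∧ F)
  step 4: F ∧ (F ∧ F)
  step 5: F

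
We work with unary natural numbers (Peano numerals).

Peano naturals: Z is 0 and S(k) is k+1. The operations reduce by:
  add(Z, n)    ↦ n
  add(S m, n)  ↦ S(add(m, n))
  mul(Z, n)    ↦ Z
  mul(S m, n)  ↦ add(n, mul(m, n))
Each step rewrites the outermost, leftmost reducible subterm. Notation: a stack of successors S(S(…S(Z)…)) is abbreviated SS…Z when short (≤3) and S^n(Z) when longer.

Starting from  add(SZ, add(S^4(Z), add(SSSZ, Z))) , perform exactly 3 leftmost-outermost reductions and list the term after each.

  start: add(SZ, add(S^4(Z), add(SSSZ, Z)))
  step 1: S(add(Z, add(S^4(Z), add(SSSZ, Z))))
  step 2: S(add(S^4(Z), add(SSSZ, Z)))
  step 3: S(S(add(SSSZ, add(SSSZ, Z))))

Answer: after 3 steps: S(S(add(SSSZ, add(SSSZ, Z))))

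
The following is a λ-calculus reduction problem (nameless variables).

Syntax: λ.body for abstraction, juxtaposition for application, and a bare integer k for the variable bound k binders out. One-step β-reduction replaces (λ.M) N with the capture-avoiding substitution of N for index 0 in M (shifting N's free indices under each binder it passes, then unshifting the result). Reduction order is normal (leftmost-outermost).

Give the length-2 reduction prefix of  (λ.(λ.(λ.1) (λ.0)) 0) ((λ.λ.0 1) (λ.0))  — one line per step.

Answer: after 2 steps: (λ.(λ.λ.0 1) (λ.0)) (λ.0)

Reduction:
  start: (λ.(λ.(λ.1) (λ.0)) 0) ((λ.λ.0 1) (λ.0))
  →1  (λ.(λ.1) (λ.0)) ((λ.λ.0 1) (λ.0))
  →2  (λ.(λ.λ.0 1) (λ.0)) (λ.0)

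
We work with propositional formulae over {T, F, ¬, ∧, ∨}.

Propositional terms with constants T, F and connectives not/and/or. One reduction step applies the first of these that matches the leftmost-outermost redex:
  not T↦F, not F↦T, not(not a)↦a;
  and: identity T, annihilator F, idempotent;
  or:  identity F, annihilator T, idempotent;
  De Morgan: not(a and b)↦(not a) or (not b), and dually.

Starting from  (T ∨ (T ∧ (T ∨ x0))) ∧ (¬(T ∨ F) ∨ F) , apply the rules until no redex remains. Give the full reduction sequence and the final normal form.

  start: (T ∨ (T ∧ (T ∨ x0))) ∧ (¬(T ∨ F) ∨ F)
  [1] T ∧ (¬(T ∨ F) ∨ F)
  [2] ¬(T ∨ F) ∨ F
  [3] ¬(T ∨ F)
  [4] ¬T ∧ ¬F
  [5] F ∧ ¬F
  [6] F

Answer: normal form = F  (in 6 steps)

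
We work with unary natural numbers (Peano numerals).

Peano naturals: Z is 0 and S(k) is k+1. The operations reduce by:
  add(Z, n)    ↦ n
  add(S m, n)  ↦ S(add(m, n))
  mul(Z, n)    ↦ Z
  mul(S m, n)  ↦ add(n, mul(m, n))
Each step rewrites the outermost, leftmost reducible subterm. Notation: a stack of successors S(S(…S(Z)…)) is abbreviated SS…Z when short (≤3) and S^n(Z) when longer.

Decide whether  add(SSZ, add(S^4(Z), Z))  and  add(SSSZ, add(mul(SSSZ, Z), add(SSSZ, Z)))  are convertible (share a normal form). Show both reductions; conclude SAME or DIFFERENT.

Answer: SAME — A ⇓ S^6(Z), B ⇓ S^6(Z)

Derivation:
Term A:
  start: add(SSZ, add(S^4(Z), Z))
  [1] S(add(SZ, add(S^4(Z), Z)))
  [2] S(S(add(Z, add(S^4(Z), Z))))
  [3] S(S(add(S^4(Z), Z)))
  [4] S(S(S(add(SSSZ, Z))))
  [5] S(S(S(S(add(SSZ, Z)))))
  [6] S(S(S(S(S(add(SZ, Z))))))
  [7] S(S(S(S(S(S(add(Z, Z)))))))
  [8] S^6(Z)

Term B:
  start: add(SSSZ, add(mul(SSSZ, Z), add(SSSZ, Z)))
  [1] S(add(SSZ, add(mul(SSSZ, Z), add(SSSZ, Z))))
  [2] S(S(add(SZ, add(mul(SSSZ, Z), add(SSSZ, Z)))))
  [3] S(S(S(add(Z, add(mul(SSSZ, Z), add(SSSZ, Z))))))
  [4] S(S(S(add(mul(SSSZ, Z), add(SSSZ, Z)))))
  [5] S(S(S(add(add(Z, mul(SSZ, Z)), add(SSSZ, Z)))))
  [6] S(S(S(add(mul(SSZ, Z), add(SSSZ, Z)))))
  [7] S(S(S(add(add(Z, mul(SZ, Z)), add(SSSZ, Z)))))
  [8] S(S(S(add(mul(SZ, Z), add(SSSZ, Z)))))
  [9] S(S(S(add(add(Z, mul(Z, Z)), add(SSSZ, Z)))))
  [10] S(S(S(add(mul(Z, Z), add(SSSZ, Z)))))
  [11] S(S(S(add(Z, add(SSSZ, Z)))))
  [12] S(S(S(add(SSSZ, Z))))
  [13] S(S(S(S(add(SSZ, Z)))))
  [14] S(S(S(S(S(add(SZ, Z))))))
  [15] S(S(S(S(S(S(add(Z, Z)))))))
  [16] S^6(Z)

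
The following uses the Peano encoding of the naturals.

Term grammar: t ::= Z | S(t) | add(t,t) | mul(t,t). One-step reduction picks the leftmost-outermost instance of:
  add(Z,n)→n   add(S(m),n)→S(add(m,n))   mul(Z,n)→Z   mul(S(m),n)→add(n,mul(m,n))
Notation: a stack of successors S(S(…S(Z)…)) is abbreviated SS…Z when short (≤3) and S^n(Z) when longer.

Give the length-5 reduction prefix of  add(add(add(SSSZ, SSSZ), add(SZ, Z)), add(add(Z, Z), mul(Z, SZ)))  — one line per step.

Answer: after 5 steps: S(add(S(add(add(SZ, SSSZ), add(SZ, Z))), add(add(Z, Z), mul(Z, SZ))))

Reduction:
  start: add(add(add(SSSZ, SSSZ), add(SZ, Z)), add(add(Z, Z), mul(Z, SZ)))
  step 1: add(add(S(add(SSZ, SSSZ)), add(SZ, Z)), add(add(Z, Z), mul(Z, SZ)))
  step 2: add(S(add(add(SSZ, SSSZ), add(SZ, Z))), add(add(Z, Z), mul(Z, SZ)))
  step 3: S(add(add(add(SSZ, SSSZ), add(SZ, Z)), add(add(Z, Z), mul(Z, SZ))))
  step 4: S(add(add(S(add(SZ, SSSZ)), add(SZ, Z)), add(add(Z, Z), mul(Z, SZ))))
  step 5: S(add(S(add(add(SZ, SSSZ), add(SZ, Z))), add(add(Z, Z), mul(Z, SZ))))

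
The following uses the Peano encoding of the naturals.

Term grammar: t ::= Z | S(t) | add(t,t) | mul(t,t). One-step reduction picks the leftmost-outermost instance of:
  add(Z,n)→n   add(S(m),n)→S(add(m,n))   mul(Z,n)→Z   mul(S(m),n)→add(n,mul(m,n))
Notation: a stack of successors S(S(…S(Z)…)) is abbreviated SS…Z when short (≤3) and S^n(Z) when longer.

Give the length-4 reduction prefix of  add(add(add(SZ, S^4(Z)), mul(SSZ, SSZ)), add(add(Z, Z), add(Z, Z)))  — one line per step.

  start: add(add(add(SZ, S^4(Z)), mul(SSZ, SSZ)), add(add(Z, Z), add(Z, Z)))
  [1] add(add(S(add(Z, S^4(Z))), mul(SSZ, SSZ)), add(add(Z, Z), add(Z, Z)))
  [2] add(S(add(add(Z, S^4(Z)), mul(SSZ, SSZ))), add(add(Z, Z), add(Z, Z)))
  [3] S(add(add(add(Z, S^4(Z)), mul(SSZ, SSZ)), add(add(Z, Z), add(Z, Z))))
  [4] S(add(add(S^4(Z), mul(SSZ, SSZ)), add(add(Z, Z), add(Z, Z))))

Answer: after 4 steps: S(add(add(S^4(Z), mul(SSZ, SSZ)), add(add(Z, Z), add(Z, Z))))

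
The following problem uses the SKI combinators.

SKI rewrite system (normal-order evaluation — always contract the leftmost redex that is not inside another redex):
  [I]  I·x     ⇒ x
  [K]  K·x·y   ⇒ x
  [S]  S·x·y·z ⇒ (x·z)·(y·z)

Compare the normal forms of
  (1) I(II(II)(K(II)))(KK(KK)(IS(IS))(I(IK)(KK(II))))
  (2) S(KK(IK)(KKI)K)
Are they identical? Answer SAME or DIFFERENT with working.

Term A:
  start: I(II(II)(K(II)))(KK(KK)(IS(IS))(I(IK)(KK(II))))
  →1  II(II)(K(II))(KK(KK)(IS(IS))(I(IK)(KK(II))))
  →2  I(II)(K(II))(KK(KK)(IS(IS))(I(IK)(KK(II))))
  →3  II(K(II))(KK(KK)(IS(IS))(I(IK)(KK(II))))
  →4  I(K(II))(KK(KK)(IS(IS))(I(IK)(KK(II))))
  →5  K(II)(KK(KK)(IS(IS))(I(IK)(KK(II))))
  →6  II
  →7  I

Term B:
  start: S(KK(IK)(KKI)K)
  →1  S(K(KKI)K)
  →2  S(KKI)
  →3  SK

Answer: DIFFERENT — A ⇓ I, B ⇓ SK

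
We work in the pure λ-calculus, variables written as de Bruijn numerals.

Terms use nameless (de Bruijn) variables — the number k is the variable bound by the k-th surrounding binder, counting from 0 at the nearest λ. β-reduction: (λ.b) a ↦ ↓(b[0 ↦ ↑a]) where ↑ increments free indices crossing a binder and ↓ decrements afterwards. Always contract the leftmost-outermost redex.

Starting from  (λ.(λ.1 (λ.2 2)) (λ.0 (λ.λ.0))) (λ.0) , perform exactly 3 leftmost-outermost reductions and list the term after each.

  start: (λ.(λ.1 (λ.2 2)) (λ.0 (λ.λ.0))) (λ.0)
  [1] (λ.(λ.0) (λ.(λ.0) (λ.0))) (λ.0 (λ.λ.0))
  [2] (λ.0) (λ.(λ.0) (λ.0))
  [3] λ.(λ.0) (λ.0)

Answer: after 3 steps: λ.(λ.0) (λ.0)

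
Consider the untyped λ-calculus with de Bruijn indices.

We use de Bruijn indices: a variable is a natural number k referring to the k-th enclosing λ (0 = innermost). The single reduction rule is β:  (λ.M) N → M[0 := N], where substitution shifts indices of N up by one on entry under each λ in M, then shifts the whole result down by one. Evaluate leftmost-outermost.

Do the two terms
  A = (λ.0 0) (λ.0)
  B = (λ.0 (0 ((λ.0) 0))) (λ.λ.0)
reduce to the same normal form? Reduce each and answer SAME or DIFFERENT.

Answer: SAME — A ⇓ λ.0, B ⇓ λ.0

Derivation:
Term A:
  start: (λ.0 0) (λ.0)
  [1] (λ.0) (λ.0)
  [2] λ.0

Term B:
  start: (λ.0 (0 ((λ.0) 0))) (λ.λ.0)
  [1] (λ.λ.0) ((λ.λ.0) ((λ.0) (λ.λ.0)))
  [2] λ.0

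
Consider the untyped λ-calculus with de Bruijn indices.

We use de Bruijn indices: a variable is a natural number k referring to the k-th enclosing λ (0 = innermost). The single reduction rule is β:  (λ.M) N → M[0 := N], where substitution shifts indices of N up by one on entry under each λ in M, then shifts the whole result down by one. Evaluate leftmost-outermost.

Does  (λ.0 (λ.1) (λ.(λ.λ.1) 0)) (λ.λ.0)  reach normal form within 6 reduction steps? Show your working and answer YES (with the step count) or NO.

Answer: YES — reaches normal form λ.λ.1 in 4 ≤ 6 steps

Derivation:
  start: (λ.0 (λ.1) (λ.(λ.λ.1) 0)) (λ.λ.0)
  step 1: (λ.λ.0) (λ.λ.λ.0) (λ.(λ.λ.1) 0)
  step 2: (λ.0) (λ.(λ.λ.1) 0)
  step 3: λ.(λ.λ.1) 0
  step 4: λ.λ.1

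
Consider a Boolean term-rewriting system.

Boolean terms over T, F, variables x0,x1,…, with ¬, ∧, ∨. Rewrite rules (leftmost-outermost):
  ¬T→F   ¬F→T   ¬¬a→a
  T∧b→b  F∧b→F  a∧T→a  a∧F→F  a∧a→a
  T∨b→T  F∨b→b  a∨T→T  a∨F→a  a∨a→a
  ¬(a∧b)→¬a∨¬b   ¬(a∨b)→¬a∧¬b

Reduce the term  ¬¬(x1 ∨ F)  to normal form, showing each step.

Answer: normal form = x1  (in 2 steps)

Derivation:
  start: ¬¬(x1 ∨ F)
  [1] x1 ∨ F
  [2] x1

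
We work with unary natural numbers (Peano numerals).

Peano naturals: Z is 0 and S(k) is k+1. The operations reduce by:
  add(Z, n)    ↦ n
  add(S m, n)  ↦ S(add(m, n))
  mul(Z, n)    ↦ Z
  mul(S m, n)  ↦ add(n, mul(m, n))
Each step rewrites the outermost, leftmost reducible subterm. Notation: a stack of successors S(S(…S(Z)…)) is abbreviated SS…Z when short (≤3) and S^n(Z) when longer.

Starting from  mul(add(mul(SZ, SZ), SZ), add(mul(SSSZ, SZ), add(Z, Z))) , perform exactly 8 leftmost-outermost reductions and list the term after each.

  start: mul(add(mul(SZ, SZ), SZ), add(mul(SSSZ, SZ), add(Z, Z)))
  [1] mul(add(add(SZ, mul(Z, SZ)), SZ), add(mul(SSSZ, SZ), add(Z, Z)))
  [2] mul(add(S(add(Z, mul(Z, SZ))), SZ), add(mul(SSSZ, SZ), add(Z, Z)))
  [3] mul(S(add(add(Z, mul(Z, SZ)), SZ)), add(mul(SSSZ, SZ), add(Z, Z)))
  [4] add(add(mul(SSSZ, SZ), add(Z, Z)), mul(add(add(Z, mul(Z, SZ)), SZ), add(mul(SSSZ, SZ), add(Z, Z))))
  [5] add(add(add(SZ, mul(SSZ, SZ)), add(Z, Z)), mul(add(add(Z, mul(Z, SZ)), SZ), add(mul(SSSZ, SZ), add(Z, Z))))
  [6] add(add(S(add(Z, mul(SSZ, SZ))), add(Z, Z)), mul(add(add(Z, mul(Z, SZ)), SZ), add(mul(SSSZ, SZ), add(Z, Z))))
  [7] add(S(add(add(Z, mul(SSZ, SZ)), add(Z, Z))), mul(add(add(Z, mul(Z, SZ)), SZ), add(mul(SSSZ, SZ), add(Z, Z))))
  [8] S(add(add(add(Z, mul(SSZ, SZ)), add(Z, Z)), mul(add(add(Z, mul(Z, SZ)), SZ), add(mul(SSSZ, SZ), add(Z, Z)))))

Answer: after 8 steps: S(add(add(add(Z, mul(SSZ, SZ)), add(Z, Z)), mul(add(add(Z, mul(Z, SZ)), SZ), add(mul(SSSZ, SZ), add(Z, Z)))))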